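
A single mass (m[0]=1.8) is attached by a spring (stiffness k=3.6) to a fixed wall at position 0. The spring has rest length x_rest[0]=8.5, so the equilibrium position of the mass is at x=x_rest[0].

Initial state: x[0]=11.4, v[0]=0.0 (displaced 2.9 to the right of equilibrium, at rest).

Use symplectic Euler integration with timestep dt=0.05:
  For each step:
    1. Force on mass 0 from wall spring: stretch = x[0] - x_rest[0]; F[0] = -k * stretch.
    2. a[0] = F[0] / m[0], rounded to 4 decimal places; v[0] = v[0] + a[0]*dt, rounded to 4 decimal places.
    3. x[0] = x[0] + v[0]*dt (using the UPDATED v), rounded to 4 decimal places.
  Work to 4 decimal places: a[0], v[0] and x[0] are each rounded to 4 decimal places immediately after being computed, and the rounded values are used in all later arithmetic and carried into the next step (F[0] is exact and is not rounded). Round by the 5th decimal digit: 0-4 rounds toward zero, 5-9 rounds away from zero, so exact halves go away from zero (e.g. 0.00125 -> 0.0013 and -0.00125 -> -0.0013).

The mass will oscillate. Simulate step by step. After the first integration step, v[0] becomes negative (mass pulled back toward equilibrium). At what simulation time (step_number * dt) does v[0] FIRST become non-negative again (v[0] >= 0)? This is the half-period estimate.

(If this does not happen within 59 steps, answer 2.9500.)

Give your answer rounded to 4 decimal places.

Step 0: x=[11.4000] v=[0.0000]
Step 1: x=[11.3855] v=[-0.2900]
Step 2: x=[11.3566] v=[-0.5786]
Step 3: x=[11.3134] v=[-0.8643]
Step 4: x=[11.2561] v=[-1.1456]
Step 5: x=[11.1850] v=[-1.4212]
Step 6: x=[11.1005] v=[-1.6897]
Step 7: x=[11.0030] v=[-1.9498]
Step 8: x=[10.8930] v=[-2.2001]
Step 9: x=[10.7710] v=[-2.4394]
Step 10: x=[10.6377] v=[-2.6665]
Step 11: x=[10.4937] v=[-2.8803]
Step 12: x=[10.3397] v=[-3.0797]
Step 13: x=[10.1765] v=[-3.2637]
Step 14: x=[10.0049] v=[-3.4314]
Step 15: x=[9.8258] v=[-3.5819]
Step 16: x=[9.6401] v=[-3.7145]
Step 17: x=[9.4487] v=[-3.8285]
Step 18: x=[9.2525] v=[-3.9234]
Step 19: x=[9.0526] v=[-3.9987]
Step 20: x=[8.8499] v=[-4.0540]
Step 21: x=[8.6455] v=[-4.0890]
Step 22: x=[8.4403] v=[-4.1036]
Step 23: x=[8.2354] v=[-4.0976]
Step 24: x=[8.0318] v=[-4.0711]
Step 25: x=[7.8306] v=[-4.0243]
Step 26: x=[7.6327] v=[-3.9574]
Step 27: x=[7.4392] v=[-3.8707]
Step 28: x=[7.2510] v=[-3.7646]
Step 29: x=[7.0690] v=[-3.6397]
Step 30: x=[6.8942] v=[-3.4966]
Step 31: x=[6.7274] v=[-3.3360]
Step 32: x=[6.5695] v=[-3.1587]
Step 33: x=[6.4212] v=[-2.9657]
Step 34: x=[6.2833] v=[-2.7578]
Step 35: x=[6.1565] v=[-2.5361]
Step 36: x=[6.0414] v=[-2.3018]
Step 37: x=[5.9386] v=[-2.0559]
Step 38: x=[5.8486] v=[-1.7998]
Step 39: x=[5.7719] v=[-1.5347]
Step 40: x=[5.7088] v=[-1.2619]
Step 41: x=[5.6597] v=[-0.9828]
Step 42: x=[5.6248] v=[-0.6988]
Step 43: x=[5.6042] v=[-0.4113]
Step 44: x=[5.5981] v=[-0.1217]
Step 45: x=[5.6065] v=[0.1685]
First v>=0 after going negative at step 45, time=2.2500

Answer: 2.2500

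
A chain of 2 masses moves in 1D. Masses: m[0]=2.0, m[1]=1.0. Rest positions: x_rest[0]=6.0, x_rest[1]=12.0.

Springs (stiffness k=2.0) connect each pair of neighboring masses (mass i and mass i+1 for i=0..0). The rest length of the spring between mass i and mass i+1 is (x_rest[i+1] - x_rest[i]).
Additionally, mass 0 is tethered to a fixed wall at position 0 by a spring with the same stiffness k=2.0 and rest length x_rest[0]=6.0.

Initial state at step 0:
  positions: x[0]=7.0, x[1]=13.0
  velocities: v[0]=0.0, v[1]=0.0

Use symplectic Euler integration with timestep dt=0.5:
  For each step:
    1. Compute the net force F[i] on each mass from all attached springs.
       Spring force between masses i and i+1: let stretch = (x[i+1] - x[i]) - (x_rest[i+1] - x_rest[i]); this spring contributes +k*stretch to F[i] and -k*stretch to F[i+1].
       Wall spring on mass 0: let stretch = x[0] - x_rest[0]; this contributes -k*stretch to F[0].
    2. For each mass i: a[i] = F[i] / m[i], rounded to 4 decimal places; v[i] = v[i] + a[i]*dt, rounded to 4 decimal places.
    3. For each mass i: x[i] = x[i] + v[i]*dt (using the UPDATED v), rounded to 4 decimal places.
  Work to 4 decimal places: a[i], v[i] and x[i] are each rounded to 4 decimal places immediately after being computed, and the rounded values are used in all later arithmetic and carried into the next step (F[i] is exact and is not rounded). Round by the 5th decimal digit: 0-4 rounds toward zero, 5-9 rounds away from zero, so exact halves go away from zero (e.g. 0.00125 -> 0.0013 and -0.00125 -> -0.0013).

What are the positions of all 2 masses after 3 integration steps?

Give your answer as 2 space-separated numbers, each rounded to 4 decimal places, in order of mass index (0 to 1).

Answer: 6.0313 12.5000

Derivation:
Step 0: x=[7.0000 13.0000] v=[0.0000 0.0000]
Step 1: x=[6.7500 13.0000] v=[-0.5000 0.0000]
Step 2: x=[6.3750 12.8750] v=[-0.7500 -0.2500]
Step 3: x=[6.0313 12.5000] v=[-0.6875 -0.7500]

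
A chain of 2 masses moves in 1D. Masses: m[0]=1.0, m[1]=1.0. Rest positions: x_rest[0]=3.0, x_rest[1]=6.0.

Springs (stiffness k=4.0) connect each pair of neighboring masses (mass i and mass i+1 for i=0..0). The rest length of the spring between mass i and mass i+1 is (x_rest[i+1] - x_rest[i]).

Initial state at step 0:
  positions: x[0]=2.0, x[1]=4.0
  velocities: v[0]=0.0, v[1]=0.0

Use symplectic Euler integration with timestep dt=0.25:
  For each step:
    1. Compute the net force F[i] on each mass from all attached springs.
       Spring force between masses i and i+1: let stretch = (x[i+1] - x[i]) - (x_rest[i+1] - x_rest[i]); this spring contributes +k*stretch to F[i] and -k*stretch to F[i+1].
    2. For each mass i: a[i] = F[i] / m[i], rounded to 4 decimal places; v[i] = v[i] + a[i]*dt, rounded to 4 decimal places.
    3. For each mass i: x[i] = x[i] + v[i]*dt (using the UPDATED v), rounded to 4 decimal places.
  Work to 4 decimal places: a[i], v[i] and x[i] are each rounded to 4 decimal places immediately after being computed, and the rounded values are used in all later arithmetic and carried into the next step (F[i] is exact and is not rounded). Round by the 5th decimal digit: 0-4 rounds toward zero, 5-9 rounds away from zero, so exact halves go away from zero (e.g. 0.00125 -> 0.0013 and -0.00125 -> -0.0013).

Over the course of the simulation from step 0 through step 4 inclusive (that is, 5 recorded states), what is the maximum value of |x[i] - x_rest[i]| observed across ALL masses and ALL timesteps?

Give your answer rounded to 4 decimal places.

Step 0: x=[2.0000 4.0000] v=[0.0000 0.0000]
Step 1: x=[1.7500 4.2500] v=[-1.0000 1.0000]
Step 2: x=[1.3750 4.6250] v=[-1.5000 1.5000]
Step 3: x=[1.0625 4.9375] v=[-1.2500 1.2500]
Step 4: x=[0.9688 5.0313] v=[-0.3750 0.3750]
Max displacement = 2.0312

Answer: 2.0312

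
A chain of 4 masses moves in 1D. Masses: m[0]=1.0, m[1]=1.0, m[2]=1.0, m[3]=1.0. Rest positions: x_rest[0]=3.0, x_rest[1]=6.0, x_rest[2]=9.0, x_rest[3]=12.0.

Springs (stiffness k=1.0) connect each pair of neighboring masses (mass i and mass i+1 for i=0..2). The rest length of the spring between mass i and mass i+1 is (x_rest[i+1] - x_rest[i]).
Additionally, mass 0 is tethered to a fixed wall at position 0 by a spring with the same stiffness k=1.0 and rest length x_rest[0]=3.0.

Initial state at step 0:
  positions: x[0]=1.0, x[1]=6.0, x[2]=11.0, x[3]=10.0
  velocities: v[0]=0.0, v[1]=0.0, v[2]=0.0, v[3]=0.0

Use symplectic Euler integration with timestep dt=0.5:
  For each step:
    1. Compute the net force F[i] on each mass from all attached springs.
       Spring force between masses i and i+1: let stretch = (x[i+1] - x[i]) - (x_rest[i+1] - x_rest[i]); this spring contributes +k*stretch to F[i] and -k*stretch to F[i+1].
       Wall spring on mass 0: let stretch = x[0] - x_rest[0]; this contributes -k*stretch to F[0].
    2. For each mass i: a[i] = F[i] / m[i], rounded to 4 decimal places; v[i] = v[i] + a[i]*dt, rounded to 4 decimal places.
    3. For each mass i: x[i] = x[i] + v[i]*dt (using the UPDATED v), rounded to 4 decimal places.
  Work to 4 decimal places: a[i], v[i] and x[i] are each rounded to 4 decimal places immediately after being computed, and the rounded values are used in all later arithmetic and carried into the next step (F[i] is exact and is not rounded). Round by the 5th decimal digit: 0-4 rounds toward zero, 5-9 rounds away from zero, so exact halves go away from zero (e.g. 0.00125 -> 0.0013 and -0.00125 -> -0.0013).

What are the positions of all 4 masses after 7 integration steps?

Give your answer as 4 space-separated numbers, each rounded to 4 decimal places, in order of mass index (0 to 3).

Answer: 0.9557 6.4132 11.0742 10.3687

Derivation:
Step 0: x=[1.0000 6.0000 11.0000 10.0000] v=[0.0000 0.0000 0.0000 0.0000]
Step 1: x=[2.0000 6.0000 9.5000 11.0000] v=[2.0000 0.0000 -3.0000 2.0000]
Step 2: x=[3.5000 5.8750 7.5000 12.3750] v=[3.0000 -0.2500 -4.0000 2.7500]
Step 3: x=[4.7188 5.5625 6.3125 13.2813] v=[2.4375 -0.6250 -2.3750 1.8125]
Step 4: x=[4.9688 5.2266 6.6797 13.1954] v=[0.5000 -0.6719 0.7344 -0.1719]
Step 5: x=[4.0411 5.1895 8.3126 12.2305] v=[-1.8555 -0.0743 3.2657 -1.9298]
Step 6: x=[2.3902 5.6461 10.1442 11.0361] v=[-3.3019 0.9131 3.6631 -2.3888]
Step 7: x=[0.9557 6.4132 11.0742 10.3687] v=[-2.8691 1.5342 1.8600 -1.3348]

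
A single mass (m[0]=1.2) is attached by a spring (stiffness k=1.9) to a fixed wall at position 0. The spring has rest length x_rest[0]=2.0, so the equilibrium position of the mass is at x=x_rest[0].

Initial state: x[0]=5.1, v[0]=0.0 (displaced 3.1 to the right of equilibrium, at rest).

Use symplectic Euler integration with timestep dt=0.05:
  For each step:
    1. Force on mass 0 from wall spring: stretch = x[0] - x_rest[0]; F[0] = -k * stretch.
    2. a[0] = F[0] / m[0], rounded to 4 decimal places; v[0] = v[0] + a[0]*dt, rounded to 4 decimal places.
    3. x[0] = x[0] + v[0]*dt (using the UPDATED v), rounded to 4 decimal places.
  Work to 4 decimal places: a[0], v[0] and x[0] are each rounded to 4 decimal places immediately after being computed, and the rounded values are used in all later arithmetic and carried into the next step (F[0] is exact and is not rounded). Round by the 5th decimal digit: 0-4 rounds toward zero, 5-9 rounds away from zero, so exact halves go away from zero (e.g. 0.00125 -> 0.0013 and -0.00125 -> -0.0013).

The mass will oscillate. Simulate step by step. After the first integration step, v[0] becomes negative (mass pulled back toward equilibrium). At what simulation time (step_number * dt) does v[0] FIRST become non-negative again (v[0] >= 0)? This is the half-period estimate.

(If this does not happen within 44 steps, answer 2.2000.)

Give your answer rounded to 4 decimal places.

Step 0: x=[5.1000] v=[0.0000]
Step 1: x=[5.0877] v=[-0.2454]
Step 2: x=[5.0632] v=[-0.4898]
Step 3: x=[5.0266] v=[-0.7323]
Step 4: x=[4.9780] v=[-0.9719]
Step 5: x=[4.9176] v=[-1.2077]
Step 6: x=[4.8457] v=[-1.4387]
Step 7: x=[4.7625] v=[-1.6640]
Step 8: x=[4.6684] v=[-1.8827]
Step 9: x=[4.5637] v=[-2.0940]
Step 10: x=[4.4489] v=[-2.2970]
Step 11: x=[4.3244] v=[-2.4909]
Step 12: x=[4.1907] v=[-2.6749]
Step 13: x=[4.0483] v=[-2.8483]
Step 14: x=[3.8978] v=[-3.0105]
Step 15: x=[3.7398] v=[-3.1607]
Step 16: x=[3.5749] v=[-3.2984]
Step 17: x=[3.4037] v=[-3.4231]
Step 18: x=[3.2270] v=[-3.5342]
Step 19: x=[3.0454] v=[-3.6313]
Step 20: x=[2.8597] v=[-3.7141]
Step 21: x=[2.6706] v=[-3.7822]
Step 22: x=[2.4788] v=[-3.8353]
Step 23: x=[2.2851] v=[-3.8732]
Step 24: x=[2.0903] v=[-3.8958]
Step 25: x=[1.8952] v=[-3.9030]
Step 26: x=[1.7005] v=[-3.8947]
Step 27: x=[1.5070] v=[-3.8710]
Step 28: x=[1.3154] v=[-3.8320]
Step 29: x=[1.1265] v=[-3.7778]
Step 30: x=[0.9411] v=[-3.7087]
Step 31: x=[0.7599] v=[-3.6249]
Step 32: x=[0.5836] v=[-3.5267]
Step 33: x=[0.4129] v=[-3.4146]
Step 34: x=[0.2485] v=[-3.2890]
Step 35: x=[0.0910] v=[-3.1503]
Step 36: x=[-0.0590] v=[-2.9992]
Step 37: x=[-0.2008] v=[-2.8362]
Step 38: x=[-0.3339] v=[-2.6620]
Step 39: x=[-0.4578] v=[-2.4772]
Step 40: x=[-0.5719] v=[-2.2826]
Step 41: x=[-0.6759] v=[-2.0790]
Step 42: x=[-0.7693] v=[-1.8672]
Step 43: x=[-0.8517] v=[-1.6480]
Step 44: x=[-0.9228] v=[-1.4222]
v[0] did not become non-negative within 44 steps; using fallback time=2.2000

Answer: 2.2000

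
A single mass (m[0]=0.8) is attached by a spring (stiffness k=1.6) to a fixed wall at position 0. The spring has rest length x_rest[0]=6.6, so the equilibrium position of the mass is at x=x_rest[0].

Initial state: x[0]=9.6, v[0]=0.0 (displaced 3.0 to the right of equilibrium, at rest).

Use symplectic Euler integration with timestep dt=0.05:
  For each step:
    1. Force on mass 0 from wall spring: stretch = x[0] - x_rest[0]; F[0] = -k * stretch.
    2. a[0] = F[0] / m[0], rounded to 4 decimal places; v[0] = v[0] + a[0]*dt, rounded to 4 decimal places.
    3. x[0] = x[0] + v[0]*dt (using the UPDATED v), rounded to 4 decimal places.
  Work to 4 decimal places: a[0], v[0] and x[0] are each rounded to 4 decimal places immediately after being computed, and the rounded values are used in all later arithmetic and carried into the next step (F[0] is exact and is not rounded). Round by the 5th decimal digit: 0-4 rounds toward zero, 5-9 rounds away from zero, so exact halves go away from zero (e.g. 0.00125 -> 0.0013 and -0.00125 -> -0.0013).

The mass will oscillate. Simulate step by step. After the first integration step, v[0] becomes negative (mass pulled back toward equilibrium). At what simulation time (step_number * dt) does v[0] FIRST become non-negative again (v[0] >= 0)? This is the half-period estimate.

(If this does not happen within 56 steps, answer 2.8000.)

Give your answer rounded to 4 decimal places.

Answer: 2.2500

Derivation:
Step 0: x=[9.6000] v=[0.0000]
Step 1: x=[9.5850] v=[-0.3000]
Step 2: x=[9.5551] v=[-0.5985]
Step 3: x=[9.5104] v=[-0.8940]
Step 4: x=[9.4512] v=[-1.1850]
Step 5: x=[9.3777] v=[-1.4701]
Step 6: x=[9.2903] v=[-1.7479]
Step 7: x=[9.1895] v=[-2.0169]
Step 8: x=[9.0757] v=[-2.2759]
Step 9: x=[8.9495] v=[-2.5235]
Step 10: x=[8.8116] v=[-2.7585]
Step 11: x=[8.6626] v=[-2.9797]
Step 12: x=[8.5033] v=[-3.1860]
Step 13: x=[8.3345] v=[-3.3763]
Step 14: x=[8.1570] v=[-3.5498]
Step 15: x=[7.9717] v=[-3.7055]
Step 16: x=[7.7796] v=[-3.8427]
Step 17: x=[7.5816] v=[-3.9607]
Step 18: x=[7.3787] v=[-4.0589]
Step 19: x=[7.1719] v=[-4.1368]
Step 20: x=[6.9622] v=[-4.1940]
Step 21: x=[6.7507] v=[-4.2302]
Step 22: x=[6.5384] v=[-4.2453]
Step 23: x=[6.3264] v=[-4.2391]
Step 24: x=[6.1158] v=[-4.2117]
Step 25: x=[5.9076] v=[-4.1633]
Step 26: x=[5.7029] v=[-4.0941]
Step 27: x=[5.5027] v=[-4.0044]
Step 28: x=[5.3080] v=[-3.8947]
Step 29: x=[5.1197] v=[-3.7655]
Step 30: x=[4.9388] v=[-3.6175]
Step 31: x=[4.7662] v=[-3.4514]
Step 32: x=[4.6028] v=[-3.2680]
Step 33: x=[4.4494] v=[-3.0683]
Step 34: x=[4.3067] v=[-2.8532]
Step 35: x=[4.1755] v=[-2.6239]
Step 36: x=[4.0564] v=[-2.3815]
Step 37: x=[3.9500] v=[-2.1271]
Step 38: x=[3.8569] v=[-1.8621]
Step 39: x=[3.7775] v=[-1.5878]
Step 40: x=[3.7122] v=[-1.3056]
Step 41: x=[3.6614] v=[-1.0168]
Step 42: x=[3.6253] v=[-0.7229]
Step 43: x=[3.6040] v=[-0.4254]
Step 44: x=[3.5977] v=[-0.1258]
Step 45: x=[3.6064] v=[0.1744]
First v>=0 after going negative at step 45, time=2.2500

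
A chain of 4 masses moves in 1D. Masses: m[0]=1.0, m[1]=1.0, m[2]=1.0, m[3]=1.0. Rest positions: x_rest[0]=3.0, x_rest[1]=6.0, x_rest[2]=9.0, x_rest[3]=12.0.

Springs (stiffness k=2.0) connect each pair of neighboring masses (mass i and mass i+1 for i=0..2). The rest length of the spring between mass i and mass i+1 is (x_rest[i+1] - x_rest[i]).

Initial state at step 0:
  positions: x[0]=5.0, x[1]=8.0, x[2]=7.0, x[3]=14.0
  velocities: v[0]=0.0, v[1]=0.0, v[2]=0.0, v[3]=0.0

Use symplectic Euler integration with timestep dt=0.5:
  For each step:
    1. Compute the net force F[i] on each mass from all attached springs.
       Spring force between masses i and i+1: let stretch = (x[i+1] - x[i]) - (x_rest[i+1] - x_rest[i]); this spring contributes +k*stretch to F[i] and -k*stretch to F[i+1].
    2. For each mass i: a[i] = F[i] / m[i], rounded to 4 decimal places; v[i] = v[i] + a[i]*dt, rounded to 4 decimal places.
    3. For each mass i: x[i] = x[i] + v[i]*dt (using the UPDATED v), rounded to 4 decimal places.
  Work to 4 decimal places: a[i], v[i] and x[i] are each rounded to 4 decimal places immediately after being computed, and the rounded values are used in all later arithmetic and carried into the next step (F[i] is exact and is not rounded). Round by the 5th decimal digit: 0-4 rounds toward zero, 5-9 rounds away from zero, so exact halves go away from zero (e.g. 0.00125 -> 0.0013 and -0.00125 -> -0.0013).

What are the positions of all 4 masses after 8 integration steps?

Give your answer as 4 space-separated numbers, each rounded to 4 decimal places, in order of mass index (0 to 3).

Step 0: x=[5.0000 8.0000 7.0000 14.0000] v=[0.0000 0.0000 0.0000 0.0000]
Step 1: x=[5.0000 6.0000 11.0000 12.0000] v=[0.0000 -4.0000 8.0000 -4.0000]
Step 2: x=[4.0000 6.0000 13.0000 11.0000] v=[-2.0000 0.0000 4.0000 -2.0000]
Step 3: x=[2.5000 8.5000 10.5000 12.5000] v=[-3.0000 5.0000 -5.0000 3.0000]
Step 4: x=[2.5000 9.0000 8.0000 14.5000] v=[0.0000 1.0000 -5.0000 4.0000]
Step 5: x=[4.2500 5.7500 9.2500 14.7500] v=[3.5000 -6.5000 2.5000 0.5000]
Step 6: x=[5.2500 3.5000 11.5000 13.7500] v=[2.0000 -4.5000 4.5000 -2.0000]
Step 7: x=[3.8750 6.1250 10.8750 13.1250] v=[-2.7500 5.2500 -1.2500 -1.2500]
Step 8: x=[2.1250 10.0000 9.0000 12.8750] v=[-3.5000 7.7500 -3.7500 -0.5000]

Answer: 2.1250 10.0000 9.0000 12.8750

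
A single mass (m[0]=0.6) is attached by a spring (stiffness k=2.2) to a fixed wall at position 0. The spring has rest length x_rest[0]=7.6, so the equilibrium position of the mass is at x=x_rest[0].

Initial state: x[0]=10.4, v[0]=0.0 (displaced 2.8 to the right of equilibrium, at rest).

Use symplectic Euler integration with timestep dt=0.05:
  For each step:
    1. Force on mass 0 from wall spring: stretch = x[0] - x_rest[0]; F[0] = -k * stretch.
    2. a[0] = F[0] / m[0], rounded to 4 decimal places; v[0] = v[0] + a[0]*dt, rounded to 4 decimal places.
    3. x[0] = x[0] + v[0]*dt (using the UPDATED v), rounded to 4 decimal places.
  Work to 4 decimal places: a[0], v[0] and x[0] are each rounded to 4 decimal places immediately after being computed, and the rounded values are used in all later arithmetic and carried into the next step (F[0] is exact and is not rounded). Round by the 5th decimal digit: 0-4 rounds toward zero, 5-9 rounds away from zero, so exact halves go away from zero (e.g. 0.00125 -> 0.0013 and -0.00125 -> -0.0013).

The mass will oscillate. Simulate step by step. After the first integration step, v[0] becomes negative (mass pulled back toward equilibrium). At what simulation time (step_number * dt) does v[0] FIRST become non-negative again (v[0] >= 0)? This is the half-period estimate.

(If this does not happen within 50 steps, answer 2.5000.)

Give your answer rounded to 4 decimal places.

Step 0: x=[10.4000] v=[0.0000]
Step 1: x=[10.3743] v=[-0.5133]
Step 2: x=[10.3232] v=[-1.0219]
Step 3: x=[10.2471] v=[-1.5212]
Step 4: x=[10.1468] v=[-2.0065]
Step 5: x=[10.0231] v=[-2.4734]
Step 6: x=[9.8772] v=[-2.9176]
Step 7: x=[9.7104] v=[-3.3351]
Step 8: x=[9.5243] v=[-3.7220]
Step 9: x=[9.3206] v=[-4.0748]
Step 10: x=[9.1011] v=[-4.3902]
Step 11: x=[8.8678] v=[-4.6654]
Step 12: x=[8.6229] v=[-4.8978]
Step 13: x=[8.3686] v=[-5.0853]
Step 14: x=[8.1073] v=[-5.2262]
Step 15: x=[7.8413] v=[-5.3192]
Step 16: x=[7.5731] v=[-5.3634]
Step 17: x=[7.3052] v=[-5.3585]
Step 18: x=[7.0400] v=[-5.3045]
Step 19: x=[6.7799] v=[-5.2018]
Step 20: x=[6.5273] v=[-5.0515]
Step 21: x=[6.2846] v=[-4.8548]
Step 22: x=[6.0539] v=[-4.6136]
Step 23: x=[5.8374] v=[-4.3302]
Step 24: x=[5.6370] v=[-4.0071]
Step 25: x=[5.4546] v=[-3.6472]
Step 26: x=[5.2919] v=[-3.2539]
Step 27: x=[5.1504] v=[-2.8308]
Step 28: x=[5.0313] v=[-2.3817]
Step 29: x=[4.9358] v=[-1.9108]
Step 30: x=[4.8647] v=[-1.4224]
Step 31: x=[4.8187] v=[-0.9209]
Step 32: x=[4.7982] v=[-0.4110]
Step 33: x=[4.8033] v=[0.1027]
First v>=0 after going negative at step 33, time=1.6500

Answer: 1.6500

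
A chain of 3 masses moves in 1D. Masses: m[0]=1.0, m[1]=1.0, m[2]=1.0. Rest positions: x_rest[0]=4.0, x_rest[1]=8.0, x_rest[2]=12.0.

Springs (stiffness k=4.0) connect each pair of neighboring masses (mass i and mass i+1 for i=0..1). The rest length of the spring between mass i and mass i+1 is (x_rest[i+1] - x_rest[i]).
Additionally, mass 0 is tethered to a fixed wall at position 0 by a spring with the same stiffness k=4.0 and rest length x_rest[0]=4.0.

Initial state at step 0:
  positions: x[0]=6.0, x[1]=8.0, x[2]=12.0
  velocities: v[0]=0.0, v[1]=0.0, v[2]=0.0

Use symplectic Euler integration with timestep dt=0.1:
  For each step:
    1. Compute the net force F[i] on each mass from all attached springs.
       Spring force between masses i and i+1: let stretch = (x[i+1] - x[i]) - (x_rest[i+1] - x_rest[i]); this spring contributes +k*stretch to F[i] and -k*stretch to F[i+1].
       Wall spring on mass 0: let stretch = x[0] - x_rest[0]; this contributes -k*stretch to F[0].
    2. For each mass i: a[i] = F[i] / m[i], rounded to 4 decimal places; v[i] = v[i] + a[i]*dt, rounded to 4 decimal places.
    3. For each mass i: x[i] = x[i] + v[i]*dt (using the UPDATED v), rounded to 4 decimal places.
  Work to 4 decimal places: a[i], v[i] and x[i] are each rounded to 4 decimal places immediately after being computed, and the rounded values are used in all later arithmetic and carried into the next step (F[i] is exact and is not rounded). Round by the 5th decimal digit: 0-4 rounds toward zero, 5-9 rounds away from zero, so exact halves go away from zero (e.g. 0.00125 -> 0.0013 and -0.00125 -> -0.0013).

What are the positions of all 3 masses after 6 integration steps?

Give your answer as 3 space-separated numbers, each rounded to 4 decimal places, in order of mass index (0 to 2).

Answer: 3.6189 8.9240 12.1745

Derivation:
Step 0: x=[6.0000 8.0000 12.0000] v=[0.0000 0.0000 0.0000]
Step 1: x=[5.8400 8.0800 12.0000] v=[-1.6000 0.8000 0.0000]
Step 2: x=[5.5360 8.2272 12.0032] v=[-3.0400 1.4720 0.0320]
Step 3: x=[5.1182 8.4178 12.0154] v=[-4.1779 1.9059 0.1216]
Step 4: x=[4.6277 8.6203 12.0437] v=[-4.9053 2.0251 0.2826]
Step 5: x=[4.1118 8.8000 12.0950] v=[-5.1593 1.7974 0.5132]
Step 6: x=[3.6189 8.9240 12.1745] v=[-4.9287 1.2401 0.7952]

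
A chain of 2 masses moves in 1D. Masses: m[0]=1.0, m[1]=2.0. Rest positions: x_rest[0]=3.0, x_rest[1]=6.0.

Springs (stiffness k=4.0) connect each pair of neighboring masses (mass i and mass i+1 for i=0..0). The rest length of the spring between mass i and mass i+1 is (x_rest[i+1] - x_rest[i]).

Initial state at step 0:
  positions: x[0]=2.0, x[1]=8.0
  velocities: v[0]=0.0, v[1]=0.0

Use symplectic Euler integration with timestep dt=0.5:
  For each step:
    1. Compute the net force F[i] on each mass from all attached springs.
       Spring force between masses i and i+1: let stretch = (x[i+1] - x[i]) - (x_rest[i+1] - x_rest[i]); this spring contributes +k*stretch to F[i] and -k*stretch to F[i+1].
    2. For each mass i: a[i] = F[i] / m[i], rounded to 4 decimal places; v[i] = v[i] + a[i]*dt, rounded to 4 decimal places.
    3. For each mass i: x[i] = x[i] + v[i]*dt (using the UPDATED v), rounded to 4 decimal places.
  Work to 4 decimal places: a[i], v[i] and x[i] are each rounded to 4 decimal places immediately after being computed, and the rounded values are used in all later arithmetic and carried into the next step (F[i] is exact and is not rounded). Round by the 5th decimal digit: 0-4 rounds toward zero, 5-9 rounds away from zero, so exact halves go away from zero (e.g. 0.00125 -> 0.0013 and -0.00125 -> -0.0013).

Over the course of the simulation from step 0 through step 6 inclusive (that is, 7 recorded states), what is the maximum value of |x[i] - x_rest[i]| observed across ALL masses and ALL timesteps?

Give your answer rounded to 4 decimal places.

Step 0: x=[2.0000 8.0000] v=[0.0000 0.0000]
Step 1: x=[5.0000 6.5000] v=[6.0000 -3.0000]
Step 2: x=[6.5000 5.7500] v=[3.0000 -1.5000]
Step 3: x=[4.2500 6.8750] v=[-4.5000 2.2500]
Step 4: x=[1.6250 8.1875] v=[-5.2500 2.6250]
Step 5: x=[2.5625 7.7188] v=[1.8750 -0.9375]
Step 6: x=[5.6563 6.1719] v=[6.1876 -3.0938]
Max displacement = 3.5000

Answer: 3.5000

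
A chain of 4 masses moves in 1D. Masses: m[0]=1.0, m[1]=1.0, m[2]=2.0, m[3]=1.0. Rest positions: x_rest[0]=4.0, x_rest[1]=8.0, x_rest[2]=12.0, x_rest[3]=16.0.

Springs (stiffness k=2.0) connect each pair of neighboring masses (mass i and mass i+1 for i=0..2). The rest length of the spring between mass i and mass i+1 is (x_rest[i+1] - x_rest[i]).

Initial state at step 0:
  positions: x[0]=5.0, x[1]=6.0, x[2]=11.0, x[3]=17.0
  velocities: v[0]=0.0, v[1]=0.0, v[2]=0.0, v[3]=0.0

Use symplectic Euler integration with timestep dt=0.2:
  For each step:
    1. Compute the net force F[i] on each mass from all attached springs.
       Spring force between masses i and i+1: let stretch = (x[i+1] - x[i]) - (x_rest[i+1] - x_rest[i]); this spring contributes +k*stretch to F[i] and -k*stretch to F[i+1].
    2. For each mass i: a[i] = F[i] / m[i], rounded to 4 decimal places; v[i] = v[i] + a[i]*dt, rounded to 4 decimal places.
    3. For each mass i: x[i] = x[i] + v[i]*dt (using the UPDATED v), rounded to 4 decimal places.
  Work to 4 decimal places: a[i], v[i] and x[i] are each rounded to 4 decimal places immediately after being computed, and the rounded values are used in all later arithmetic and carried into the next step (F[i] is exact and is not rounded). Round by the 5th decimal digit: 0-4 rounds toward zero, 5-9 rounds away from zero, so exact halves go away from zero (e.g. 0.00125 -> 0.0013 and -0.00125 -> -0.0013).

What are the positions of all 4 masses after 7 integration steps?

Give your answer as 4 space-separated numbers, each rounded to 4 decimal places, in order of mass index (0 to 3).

Step 0: x=[5.0000 6.0000 11.0000 17.0000] v=[0.0000 0.0000 0.0000 0.0000]
Step 1: x=[4.7600 6.3200 11.0400 16.8400] v=[-1.2000 1.6000 0.2000 -0.8000]
Step 2: x=[4.3248 6.8928 11.1232 16.5360] v=[-2.1760 2.8640 0.4160 -1.5200]
Step 3: x=[3.7750 7.5986 11.2537 16.1190] v=[-2.7488 3.5290 0.6525 -2.0851]
Step 4: x=[3.2111 8.2909 11.4326 15.6328] v=[-2.8194 3.4616 0.8945 -2.4312]
Step 5: x=[2.7336 8.8282 11.6538 15.1305] v=[-2.3875 2.6864 1.1062 -2.5113]
Step 6: x=[2.4237 9.1040 11.9011 14.6701] v=[-1.5497 1.3788 1.2364 -2.3020]
Step 7: x=[2.3282 9.0691 12.1473 14.3082] v=[-0.4776 -0.1745 1.2308 -1.8096]

Answer: 2.3282 9.0691 12.1473 14.3082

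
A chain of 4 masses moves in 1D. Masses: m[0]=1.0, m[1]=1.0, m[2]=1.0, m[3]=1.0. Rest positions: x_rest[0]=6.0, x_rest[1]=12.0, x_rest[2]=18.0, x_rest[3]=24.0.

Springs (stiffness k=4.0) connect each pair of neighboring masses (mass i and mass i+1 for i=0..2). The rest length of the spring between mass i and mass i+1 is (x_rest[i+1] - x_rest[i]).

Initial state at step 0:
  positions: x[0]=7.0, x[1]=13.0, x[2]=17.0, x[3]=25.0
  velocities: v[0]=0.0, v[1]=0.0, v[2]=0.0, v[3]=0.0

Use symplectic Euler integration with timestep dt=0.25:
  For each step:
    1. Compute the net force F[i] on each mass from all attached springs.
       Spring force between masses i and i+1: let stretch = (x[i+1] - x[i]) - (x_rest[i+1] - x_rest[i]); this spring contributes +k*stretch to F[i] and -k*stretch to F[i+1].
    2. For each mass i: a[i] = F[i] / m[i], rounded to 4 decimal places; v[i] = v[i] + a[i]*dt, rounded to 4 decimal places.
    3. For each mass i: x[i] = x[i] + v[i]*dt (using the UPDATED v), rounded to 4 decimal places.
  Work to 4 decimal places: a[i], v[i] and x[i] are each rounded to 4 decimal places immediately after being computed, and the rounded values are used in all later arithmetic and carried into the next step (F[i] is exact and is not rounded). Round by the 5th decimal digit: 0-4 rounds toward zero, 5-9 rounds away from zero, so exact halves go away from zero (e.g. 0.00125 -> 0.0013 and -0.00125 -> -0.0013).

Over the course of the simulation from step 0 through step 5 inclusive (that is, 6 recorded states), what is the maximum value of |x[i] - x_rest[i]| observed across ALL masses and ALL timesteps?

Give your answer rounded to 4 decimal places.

Answer: 1.8438

Derivation:
Step 0: x=[7.0000 13.0000 17.0000 25.0000] v=[0.0000 0.0000 0.0000 0.0000]
Step 1: x=[7.0000 12.5000 18.0000 24.5000] v=[0.0000 -2.0000 4.0000 -2.0000]
Step 2: x=[6.8750 12.0000 19.2500 23.8750] v=[-0.5000 -2.0000 5.0000 -2.5000]
Step 3: x=[6.5313 12.0313 19.8438 23.5938] v=[-1.3750 0.1250 2.3750 -1.1250]
Step 4: x=[6.0626 12.6407 19.4219 23.8751] v=[-1.8750 2.4375 -1.6875 1.1250]
Step 5: x=[5.7384 13.3009 18.4180 24.5431] v=[-1.2969 2.6406 -4.0155 2.6718]
Max displacement = 1.8438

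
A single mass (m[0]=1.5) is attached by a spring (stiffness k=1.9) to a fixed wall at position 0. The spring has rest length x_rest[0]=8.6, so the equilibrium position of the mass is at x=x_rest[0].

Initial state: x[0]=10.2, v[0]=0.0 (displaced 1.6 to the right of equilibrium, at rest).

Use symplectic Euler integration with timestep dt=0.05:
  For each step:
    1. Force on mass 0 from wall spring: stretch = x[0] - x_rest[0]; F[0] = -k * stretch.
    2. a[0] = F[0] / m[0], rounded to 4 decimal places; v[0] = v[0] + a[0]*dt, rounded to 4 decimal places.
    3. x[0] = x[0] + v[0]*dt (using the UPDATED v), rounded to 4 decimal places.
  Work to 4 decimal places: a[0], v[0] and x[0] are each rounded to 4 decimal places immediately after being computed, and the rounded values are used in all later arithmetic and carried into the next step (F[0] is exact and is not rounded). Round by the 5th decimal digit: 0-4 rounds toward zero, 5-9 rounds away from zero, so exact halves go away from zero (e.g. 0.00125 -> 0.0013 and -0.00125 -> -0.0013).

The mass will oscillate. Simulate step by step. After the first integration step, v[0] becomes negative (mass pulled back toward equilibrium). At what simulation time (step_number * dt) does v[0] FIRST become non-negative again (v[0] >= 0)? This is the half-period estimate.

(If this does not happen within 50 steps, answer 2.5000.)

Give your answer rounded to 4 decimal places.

Step 0: x=[10.2000] v=[0.0000]
Step 1: x=[10.1949] v=[-0.1013]
Step 2: x=[10.1848] v=[-0.2023]
Step 3: x=[10.1697] v=[-0.3027]
Step 4: x=[10.1496] v=[-0.4021]
Step 5: x=[10.1246] v=[-0.5002]
Step 6: x=[10.0948] v=[-0.5968]
Step 7: x=[10.0602] v=[-0.6915]
Step 8: x=[10.0210] v=[-0.7840]
Step 9: x=[9.9773] v=[-0.8740]
Step 10: x=[9.9292] v=[-0.9612]
Step 11: x=[9.8769] v=[-1.0454]
Step 12: x=[9.8206] v=[-1.1263]
Step 13: x=[9.7604] v=[-1.2036]
Step 14: x=[9.6965] v=[-1.2771]
Step 15: x=[9.6292] v=[-1.3465]
Step 16: x=[9.5586] v=[-1.4117]
Step 17: x=[9.4850] v=[-1.4724]
Step 18: x=[9.4086] v=[-1.5285]
Step 19: x=[9.3296] v=[-1.5797]
Step 20: x=[9.2483] v=[-1.6259]
Step 21: x=[9.1650] v=[-1.6670]
Step 22: x=[9.0799] v=[-1.7028]
Step 23: x=[8.9932] v=[-1.7332]
Step 24: x=[8.9053] v=[-1.7581]
Step 25: x=[8.8164] v=[-1.7774]
Step 26: x=[8.7268] v=[-1.7911]
Step 27: x=[8.6368] v=[-1.7991]
Step 28: x=[8.5467] v=[-1.8014]
Step 29: x=[8.4568] v=[-1.7980]
Step 30: x=[8.3674] v=[-1.7889]
Step 31: x=[8.2787] v=[-1.7742]
Step 32: x=[8.1910] v=[-1.7539]
Step 33: x=[8.1046] v=[-1.7280]
Step 34: x=[8.0198] v=[-1.6966]
Step 35: x=[7.9368] v=[-1.6599]
Step 36: x=[7.8559] v=[-1.6179]
Step 37: x=[7.7774] v=[-1.5708]
Step 38: x=[7.7015] v=[-1.5187]
Step 39: x=[7.6284] v=[-1.4618]
Step 40: x=[7.5584] v=[-1.4003]
Step 41: x=[7.4917] v=[-1.3343]
Step 42: x=[7.4285] v=[-1.2641]
Step 43: x=[7.3690] v=[-1.1899]
Step 44: x=[7.3134] v=[-1.1119]
Step 45: x=[7.2619] v=[-1.0304]
Step 46: x=[7.2146] v=[-0.9457]
Step 47: x=[7.1717] v=[-0.8580]
Step 48: x=[7.1333] v=[-0.7675]
Step 49: x=[7.0996] v=[-0.6746]
Step 50: x=[7.0706] v=[-0.5796]
v[0] did not become non-negative within 50 steps; using fallback time=2.5000

Answer: 2.5000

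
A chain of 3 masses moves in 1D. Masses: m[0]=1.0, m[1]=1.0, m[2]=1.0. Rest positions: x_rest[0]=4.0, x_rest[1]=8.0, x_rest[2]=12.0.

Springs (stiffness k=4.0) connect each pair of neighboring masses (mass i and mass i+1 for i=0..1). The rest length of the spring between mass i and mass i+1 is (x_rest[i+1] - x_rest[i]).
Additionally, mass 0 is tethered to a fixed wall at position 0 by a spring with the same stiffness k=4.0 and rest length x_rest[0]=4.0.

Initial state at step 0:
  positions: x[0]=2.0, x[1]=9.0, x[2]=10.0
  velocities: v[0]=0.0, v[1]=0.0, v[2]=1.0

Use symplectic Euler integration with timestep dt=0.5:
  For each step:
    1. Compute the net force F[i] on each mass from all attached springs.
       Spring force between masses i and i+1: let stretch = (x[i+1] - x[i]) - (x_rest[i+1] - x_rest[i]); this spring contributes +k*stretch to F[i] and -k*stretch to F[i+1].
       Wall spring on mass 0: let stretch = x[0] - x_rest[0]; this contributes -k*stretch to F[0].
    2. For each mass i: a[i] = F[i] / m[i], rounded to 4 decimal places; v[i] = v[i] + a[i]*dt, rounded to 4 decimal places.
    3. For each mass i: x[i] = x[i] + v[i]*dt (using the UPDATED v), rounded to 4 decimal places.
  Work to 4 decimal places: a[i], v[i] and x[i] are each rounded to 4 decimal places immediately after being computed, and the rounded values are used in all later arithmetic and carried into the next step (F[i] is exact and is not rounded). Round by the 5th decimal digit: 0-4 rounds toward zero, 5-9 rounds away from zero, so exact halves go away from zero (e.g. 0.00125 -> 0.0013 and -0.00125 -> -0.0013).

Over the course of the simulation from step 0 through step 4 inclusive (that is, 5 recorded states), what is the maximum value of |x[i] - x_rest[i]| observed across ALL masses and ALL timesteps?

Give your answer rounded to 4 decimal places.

Step 0: x=[2.0000 9.0000 10.0000] v=[0.0000 0.0000 1.0000]
Step 1: x=[7.0000 3.0000 13.5000] v=[10.0000 -12.0000 7.0000]
Step 2: x=[1.0000 11.5000 10.5000] v=[-12.0000 17.0000 -6.0000]
Step 3: x=[4.5000 8.5000 12.5000] v=[7.0000 -6.0000 4.0000]
Step 4: x=[7.5000 5.5000 14.5000] v=[6.0000 -6.0000 4.0000]
Max displacement = 5.0000

Answer: 5.0000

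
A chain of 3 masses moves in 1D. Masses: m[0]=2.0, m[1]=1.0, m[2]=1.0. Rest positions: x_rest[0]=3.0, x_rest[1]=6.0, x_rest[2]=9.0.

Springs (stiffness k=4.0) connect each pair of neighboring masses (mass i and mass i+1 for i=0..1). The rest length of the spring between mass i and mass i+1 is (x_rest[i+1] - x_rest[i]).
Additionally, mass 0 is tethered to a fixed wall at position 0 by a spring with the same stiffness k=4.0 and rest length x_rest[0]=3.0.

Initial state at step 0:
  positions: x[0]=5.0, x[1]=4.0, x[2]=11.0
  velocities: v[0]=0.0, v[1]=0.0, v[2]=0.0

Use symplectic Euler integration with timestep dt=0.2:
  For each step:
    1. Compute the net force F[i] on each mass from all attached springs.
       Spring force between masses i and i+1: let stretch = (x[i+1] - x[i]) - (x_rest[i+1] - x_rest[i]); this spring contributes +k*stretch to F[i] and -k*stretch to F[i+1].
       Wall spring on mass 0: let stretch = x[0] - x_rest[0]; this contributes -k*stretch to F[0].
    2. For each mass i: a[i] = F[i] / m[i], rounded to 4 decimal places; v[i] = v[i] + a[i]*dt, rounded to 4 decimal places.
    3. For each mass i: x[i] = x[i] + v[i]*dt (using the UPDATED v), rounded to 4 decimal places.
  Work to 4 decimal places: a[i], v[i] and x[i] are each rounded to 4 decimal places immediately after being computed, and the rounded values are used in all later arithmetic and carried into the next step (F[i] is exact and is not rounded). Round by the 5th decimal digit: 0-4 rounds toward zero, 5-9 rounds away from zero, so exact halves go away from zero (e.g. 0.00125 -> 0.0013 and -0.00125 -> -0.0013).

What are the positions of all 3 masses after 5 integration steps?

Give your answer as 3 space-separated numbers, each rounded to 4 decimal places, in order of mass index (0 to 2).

Step 0: x=[5.0000 4.0000 11.0000] v=[0.0000 0.0000 0.0000]
Step 1: x=[4.5200 5.2800 10.3600] v=[-2.4000 6.4000 -3.2000]
Step 2: x=[3.7392 7.2512 9.3872] v=[-3.9040 9.8560 -4.8640]
Step 3: x=[2.9402 9.0022 8.5526] v=[-3.9949 8.7552 -4.1728]
Step 4: x=[2.3910 9.7114 8.2700] v=[-2.7462 3.5459 -1.4131]
Step 5: x=[2.2361 9.0187 8.6980] v=[-0.7744 -3.4635 2.1400]

Answer: 2.2361 9.0187 8.6980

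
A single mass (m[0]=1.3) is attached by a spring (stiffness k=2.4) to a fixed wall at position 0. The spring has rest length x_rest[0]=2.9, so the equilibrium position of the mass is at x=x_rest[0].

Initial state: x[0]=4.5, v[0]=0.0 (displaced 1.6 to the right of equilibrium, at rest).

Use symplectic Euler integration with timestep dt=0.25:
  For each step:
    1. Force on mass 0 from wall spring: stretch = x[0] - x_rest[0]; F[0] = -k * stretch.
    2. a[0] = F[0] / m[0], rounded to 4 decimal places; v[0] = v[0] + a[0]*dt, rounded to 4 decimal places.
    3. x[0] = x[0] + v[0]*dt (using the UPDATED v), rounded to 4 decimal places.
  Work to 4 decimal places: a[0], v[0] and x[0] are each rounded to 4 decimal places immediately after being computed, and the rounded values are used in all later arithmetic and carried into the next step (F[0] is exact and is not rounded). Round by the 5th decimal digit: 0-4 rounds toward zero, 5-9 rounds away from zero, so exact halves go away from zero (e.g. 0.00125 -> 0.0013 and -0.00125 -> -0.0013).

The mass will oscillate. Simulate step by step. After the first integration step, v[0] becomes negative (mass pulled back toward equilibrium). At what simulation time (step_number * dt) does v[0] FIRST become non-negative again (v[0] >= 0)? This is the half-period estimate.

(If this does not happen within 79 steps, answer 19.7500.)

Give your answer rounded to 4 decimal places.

Step 0: x=[4.5000] v=[0.0000]
Step 1: x=[4.3154] v=[-0.7385]
Step 2: x=[3.9675] v=[-1.3918]
Step 3: x=[3.4964] v=[-1.8845]
Step 4: x=[2.9565] v=[-2.1598]
Step 5: x=[2.4100] v=[-2.1859]
Step 6: x=[1.9201] v=[-1.9598]
Step 7: x=[1.5432] v=[-1.5076]
Step 8: x=[1.3229] v=[-0.8814]
Step 9: x=[1.2845] v=[-0.1535]
Step 10: x=[1.4325] v=[0.5921]
First v>=0 after going negative at step 10, time=2.5000

Answer: 2.5000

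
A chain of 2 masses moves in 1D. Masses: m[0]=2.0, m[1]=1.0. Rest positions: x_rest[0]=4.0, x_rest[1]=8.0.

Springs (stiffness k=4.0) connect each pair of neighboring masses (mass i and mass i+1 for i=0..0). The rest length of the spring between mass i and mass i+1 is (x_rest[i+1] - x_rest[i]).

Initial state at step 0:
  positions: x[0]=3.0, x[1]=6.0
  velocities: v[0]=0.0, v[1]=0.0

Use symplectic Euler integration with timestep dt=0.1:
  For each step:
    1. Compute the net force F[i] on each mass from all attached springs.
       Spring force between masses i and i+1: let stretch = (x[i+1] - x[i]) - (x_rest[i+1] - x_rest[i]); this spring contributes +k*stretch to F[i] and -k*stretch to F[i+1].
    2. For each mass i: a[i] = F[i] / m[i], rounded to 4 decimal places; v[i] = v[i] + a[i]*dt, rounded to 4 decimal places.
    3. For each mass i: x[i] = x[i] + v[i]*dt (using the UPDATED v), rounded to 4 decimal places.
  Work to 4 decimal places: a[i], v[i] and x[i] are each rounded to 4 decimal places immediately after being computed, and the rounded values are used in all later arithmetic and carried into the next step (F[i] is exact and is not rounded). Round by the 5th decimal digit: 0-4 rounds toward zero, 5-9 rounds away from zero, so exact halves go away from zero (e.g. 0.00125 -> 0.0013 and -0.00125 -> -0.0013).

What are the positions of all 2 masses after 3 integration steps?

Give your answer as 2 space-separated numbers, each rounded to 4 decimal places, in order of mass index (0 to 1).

Step 0: x=[3.0000 6.0000] v=[0.0000 0.0000]
Step 1: x=[2.9800 6.0400] v=[-0.2000 0.4000]
Step 2: x=[2.9412 6.1176] v=[-0.3880 0.7760]
Step 3: x=[2.8859 6.2281] v=[-0.5527 1.1054]

Answer: 2.8859 6.2281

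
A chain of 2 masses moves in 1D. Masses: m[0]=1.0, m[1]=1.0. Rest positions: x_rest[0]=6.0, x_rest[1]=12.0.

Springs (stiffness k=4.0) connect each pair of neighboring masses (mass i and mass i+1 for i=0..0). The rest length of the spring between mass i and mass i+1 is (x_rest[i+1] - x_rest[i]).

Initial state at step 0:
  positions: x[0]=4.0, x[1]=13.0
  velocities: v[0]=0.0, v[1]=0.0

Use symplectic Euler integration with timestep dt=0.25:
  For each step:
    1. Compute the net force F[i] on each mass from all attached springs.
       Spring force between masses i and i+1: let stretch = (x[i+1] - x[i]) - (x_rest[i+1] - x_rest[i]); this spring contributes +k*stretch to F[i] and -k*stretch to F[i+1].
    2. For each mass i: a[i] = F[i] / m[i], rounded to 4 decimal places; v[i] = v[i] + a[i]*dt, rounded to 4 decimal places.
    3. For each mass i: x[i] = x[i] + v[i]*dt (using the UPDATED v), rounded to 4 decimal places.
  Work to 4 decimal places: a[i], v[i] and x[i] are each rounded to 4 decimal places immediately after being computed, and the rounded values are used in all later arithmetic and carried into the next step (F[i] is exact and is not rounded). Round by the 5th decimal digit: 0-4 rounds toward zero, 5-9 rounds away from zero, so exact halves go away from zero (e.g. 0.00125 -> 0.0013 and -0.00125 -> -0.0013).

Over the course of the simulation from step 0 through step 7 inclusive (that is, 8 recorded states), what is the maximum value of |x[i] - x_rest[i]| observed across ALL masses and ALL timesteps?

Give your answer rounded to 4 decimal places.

Step 0: x=[4.0000 13.0000] v=[0.0000 0.0000]
Step 1: x=[4.7500 12.2500] v=[3.0000 -3.0000]
Step 2: x=[5.8750 11.1250] v=[4.5000 -4.5000]
Step 3: x=[6.8125 10.1875] v=[3.7500 -3.7500]
Step 4: x=[7.0938 9.9063] v=[1.1250 -1.1250]
Step 5: x=[6.5782 10.4219] v=[-2.0625 2.0625]
Step 6: x=[5.5235 11.4766] v=[-4.2188 4.2188]
Step 7: x=[4.4571 12.5430] v=[-4.2657 4.2657]
Max displacement = 2.0937

Answer: 2.0937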